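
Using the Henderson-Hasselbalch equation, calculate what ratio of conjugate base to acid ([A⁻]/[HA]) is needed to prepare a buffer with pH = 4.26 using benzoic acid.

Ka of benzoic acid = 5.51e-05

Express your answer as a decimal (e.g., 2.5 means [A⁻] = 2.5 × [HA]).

pKa = -log(5.51e-05) = 4.2588. pH = pKa + log([A⁻]/[HA]), so log([A⁻]/[HA]) = pH − pKa = 4.26 − 4.2588 = 0.0012. [A⁻]/[HA] = 10^(0.0012) = 1.00

[A⁻]/[HA] = 1.00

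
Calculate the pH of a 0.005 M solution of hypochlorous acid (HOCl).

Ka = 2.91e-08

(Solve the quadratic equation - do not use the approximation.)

x² + Ka×x - Ka×C = 0. Using quadratic formula: [H⁺] = 1.2048e-05

pH = 4.92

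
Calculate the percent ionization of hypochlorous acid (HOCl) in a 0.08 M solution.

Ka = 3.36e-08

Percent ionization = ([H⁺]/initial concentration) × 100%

Using Ka equilibrium: x² + Ka×x - Ka×C = 0. Solving: [H⁺] = 5.1829e-05. Percent = (5.1829e-05/0.08) × 100

Percent ionization = 0.0648%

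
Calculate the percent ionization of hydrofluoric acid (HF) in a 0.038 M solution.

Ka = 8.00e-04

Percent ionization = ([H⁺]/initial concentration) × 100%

Using Ka equilibrium: x² + Ka×x - Ka×C = 0. Solving: [H⁺] = 5.1281e-03. Percent = (5.1281e-03/0.038) × 100

Percent ionization = 13.5%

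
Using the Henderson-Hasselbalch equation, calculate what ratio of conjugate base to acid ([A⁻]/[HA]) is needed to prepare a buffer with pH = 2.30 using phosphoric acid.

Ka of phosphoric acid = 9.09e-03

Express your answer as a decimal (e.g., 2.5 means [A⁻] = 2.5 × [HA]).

pKa = -log(9.09e-03) = 2.0414. pH = pKa + log([A⁻]/[HA]), so log([A⁻]/[HA]) = pH − pKa = 2.30 − 2.0414 = 0.2586. [A⁻]/[HA] = 10^(0.2586) = 1.81

[A⁻]/[HA] = 1.81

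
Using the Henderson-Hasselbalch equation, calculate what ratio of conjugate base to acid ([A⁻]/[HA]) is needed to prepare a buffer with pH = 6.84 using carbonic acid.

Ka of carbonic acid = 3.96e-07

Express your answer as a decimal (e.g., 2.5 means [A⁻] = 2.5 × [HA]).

pKa = -log(3.96e-07) = 6.4023. pH = pKa + log([A⁻]/[HA]), so log([A⁻]/[HA]) = pH − pKa = 6.84 − 6.4023 = 0.4377. [A⁻]/[HA] = 10^(0.4377) = 2.74

[A⁻]/[HA] = 2.74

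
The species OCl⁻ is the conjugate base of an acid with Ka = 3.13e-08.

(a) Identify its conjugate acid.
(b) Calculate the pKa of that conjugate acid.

(a) The conjugate acid is formed by adding one H⁺ to OCl⁻, giving HOCl. (b) pKa = -log(Ka) = -log(3.13e-08) = 7.50.

Conjugate acid: HOCl; pK_a = 7.50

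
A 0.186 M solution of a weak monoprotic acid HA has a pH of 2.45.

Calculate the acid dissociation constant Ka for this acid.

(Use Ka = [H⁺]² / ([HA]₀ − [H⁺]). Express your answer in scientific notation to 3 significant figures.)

[H⁺] = 10^(−pH) = 10^(−2.45) = 3.548e-03 M. For HA ⇌ H⁺ + A⁻, Ka = [H⁺][A⁻]/[HA] = [H⁺]² / ([HA]₀ − [H⁺]) = (3.548e-03)² / (0.186 − 3.548e-03) = 6.90e-05.

K_a = 6.90e-05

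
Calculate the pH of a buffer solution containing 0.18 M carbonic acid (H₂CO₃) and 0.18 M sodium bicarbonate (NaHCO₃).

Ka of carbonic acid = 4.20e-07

pKa = -log(4.20e-07) = 6.38. pH = pKa + log([A⁻]/[HA]) = 6.38 + log(0.18/0.18)

pH = 6.38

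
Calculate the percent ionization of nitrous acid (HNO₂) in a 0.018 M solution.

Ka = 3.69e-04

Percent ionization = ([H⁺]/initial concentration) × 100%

Using Ka equilibrium: x² + Ka×x - Ka×C = 0. Solving: [H⁺] = 2.3993e-03. Percent = (2.3993e-03/0.018) × 100

Percent ionization = 13.3%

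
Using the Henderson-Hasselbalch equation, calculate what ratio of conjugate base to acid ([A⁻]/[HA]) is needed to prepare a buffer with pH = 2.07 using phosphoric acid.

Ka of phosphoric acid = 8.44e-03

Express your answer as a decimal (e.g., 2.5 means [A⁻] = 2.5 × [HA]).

pKa = -log(8.44e-03) = 2.0737. pH = pKa + log([A⁻]/[HA]), so log([A⁻]/[HA]) = pH − pKa = 2.07 − 2.0737 = -0.0037. [A⁻]/[HA] = 10^(-0.0037) = 0.992

[A⁻]/[HA] = 0.992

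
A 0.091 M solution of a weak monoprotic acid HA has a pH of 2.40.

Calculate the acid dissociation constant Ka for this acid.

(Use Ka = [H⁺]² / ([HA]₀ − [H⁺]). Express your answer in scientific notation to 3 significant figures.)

[H⁺] = 10^(−pH) = 10^(−2.40) = 3.981e-03 M. For HA ⇌ H⁺ + A⁻, Ka = [H⁺][A⁻]/[HA] = [H⁺]² / ([HA]₀ − [H⁺]) = (3.981e-03)² / (0.091 − 3.981e-03) = 1.82e-04.

K_a = 1.82e-04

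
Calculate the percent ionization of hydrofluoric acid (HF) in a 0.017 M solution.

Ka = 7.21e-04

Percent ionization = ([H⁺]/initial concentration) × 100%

Using Ka equilibrium: x² + Ka×x - Ka×C = 0. Solving: [H⁺] = 3.1590e-03. Percent = (3.1590e-03/0.017) × 100

Percent ionization = 18.6%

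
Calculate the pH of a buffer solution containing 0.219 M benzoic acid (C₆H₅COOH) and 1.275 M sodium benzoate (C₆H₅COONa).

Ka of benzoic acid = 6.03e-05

pKa = -log(6.03e-05) = 4.22. pH = pKa + log([A⁻]/[HA]) = 4.22 + log(1.275/0.219)

pH = 4.98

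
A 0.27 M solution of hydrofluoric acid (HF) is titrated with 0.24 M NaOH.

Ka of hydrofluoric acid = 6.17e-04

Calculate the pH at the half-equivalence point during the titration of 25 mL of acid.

At half-equivalence [HA] = [A⁻], so Henderson-Hasselbalch gives pH = pKa = -log(6.17e-04) = 3.21.

pH = pKa = 3.21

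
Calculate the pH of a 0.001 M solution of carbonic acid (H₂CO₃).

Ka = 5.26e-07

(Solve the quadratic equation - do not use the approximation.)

x² + Ka×x - Ka×C = 0. Using quadratic formula: [H⁺] = 2.2673e-05

pH = 4.64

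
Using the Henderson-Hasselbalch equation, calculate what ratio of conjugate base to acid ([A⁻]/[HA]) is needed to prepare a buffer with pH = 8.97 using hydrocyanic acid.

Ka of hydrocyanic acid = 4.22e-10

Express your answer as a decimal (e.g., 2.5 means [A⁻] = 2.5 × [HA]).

pKa = -log(4.22e-10) = 9.3747. pH = pKa + log([A⁻]/[HA]), so log([A⁻]/[HA]) = pH − pKa = 8.97 − 9.3747 = -0.4047. [A⁻]/[HA] = 10^(-0.4047) = 0.394

[A⁻]/[HA] = 0.394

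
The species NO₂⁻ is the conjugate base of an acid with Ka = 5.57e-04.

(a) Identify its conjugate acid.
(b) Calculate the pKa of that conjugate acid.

(a) The conjugate acid is formed by adding one H⁺ to NO₂⁻, giving HNO₂. (b) pKa = -log(Ka) = -log(5.57e-04) = 3.25.

Conjugate acid: HNO₂; pK_a = 3.25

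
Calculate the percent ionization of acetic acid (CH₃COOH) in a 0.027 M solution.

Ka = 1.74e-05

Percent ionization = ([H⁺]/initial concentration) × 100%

Using Ka equilibrium: x² + Ka×x - Ka×C = 0. Solving: [H⁺] = 6.7677e-04. Percent = (6.7677e-04/0.027) × 100

Percent ionization = 2.51%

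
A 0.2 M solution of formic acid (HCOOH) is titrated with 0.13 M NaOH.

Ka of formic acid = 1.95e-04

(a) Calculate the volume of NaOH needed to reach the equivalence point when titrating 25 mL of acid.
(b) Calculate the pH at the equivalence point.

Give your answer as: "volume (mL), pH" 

moles acid = 0.2 × 25/1000 = 0.005 mol; V_base = moles/0.13 × 1000 = 38.5 mL. At equivalence only the conjugate base is present: [A⁻] = 0.005/0.063 = 7.8788e-02 M. Kb = Kw/Ka = 5.13e-11; [OH⁻] = √(Kb × [A⁻]) = 2.0101e-06; pOH = 5.70; pH = 14 - pOH = 8.30.

V = 38.5 mL, pH = 8.30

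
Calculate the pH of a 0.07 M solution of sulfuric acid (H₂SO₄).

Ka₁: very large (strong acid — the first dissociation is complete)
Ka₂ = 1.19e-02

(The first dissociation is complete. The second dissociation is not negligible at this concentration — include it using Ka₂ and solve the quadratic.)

First dissociation is complete: [H⁺]₀ = [HSO₄⁻]₀ = C = 0.07 M. Second dissociation HSO₄⁻ ⇌ H⁺ + SO₄²⁻: let x = [SO₄²⁻]. Ka₂ = (C + x)·x / (C − x) = 1.19e-02 → x² + (C + Ka₂)·x − Ka₂·C = 0 → x² + 0.08190·x − 8.330e-04 = 0. x = (−0.08190 + √(0.08190² + 4 × 8.330e-04)) / 2 = 9.1489e-03 M. [H⁺] = C + x = 0.07 + 9.1489e-03 = 7.9149e-02 M. pH = -log(7.9149e-02) = 1.10.

pH = 1.10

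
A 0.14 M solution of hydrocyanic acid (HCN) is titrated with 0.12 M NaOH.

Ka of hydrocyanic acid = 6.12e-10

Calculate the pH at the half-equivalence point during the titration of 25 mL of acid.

At half-equivalence [HA] = [A⁻], so Henderson-Hasselbalch gives pH = pKa = -log(6.12e-10) = 9.21.

pH = pKa = 9.21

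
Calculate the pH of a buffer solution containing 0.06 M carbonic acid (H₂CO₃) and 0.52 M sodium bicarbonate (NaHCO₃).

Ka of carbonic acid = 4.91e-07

pKa = -log(4.91e-07) = 6.31. pH = pKa + log([A⁻]/[HA]) = 6.31 + log(0.52/0.06)

pH = 7.25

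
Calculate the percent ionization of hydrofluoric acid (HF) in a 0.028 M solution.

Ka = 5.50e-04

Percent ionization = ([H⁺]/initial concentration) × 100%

Using Ka equilibrium: x² + Ka×x - Ka×C = 0. Solving: [H⁺] = 3.6589e-03. Percent = (3.6589e-03/0.028) × 100

Percent ionization = 13.1%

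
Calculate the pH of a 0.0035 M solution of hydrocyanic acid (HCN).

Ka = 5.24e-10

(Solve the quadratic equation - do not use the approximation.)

x² + Ka×x - Ka×C = 0. Using quadratic formula: [H⁺] = 1.3540e-06

pH = 5.87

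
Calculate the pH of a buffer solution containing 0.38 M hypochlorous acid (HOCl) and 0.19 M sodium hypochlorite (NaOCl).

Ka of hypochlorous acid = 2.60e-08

pKa = -log(2.60e-08) = 7.59. pH = pKa + log([A⁻]/[HA]) = 7.59 + log(0.19/0.38)

pH = 7.28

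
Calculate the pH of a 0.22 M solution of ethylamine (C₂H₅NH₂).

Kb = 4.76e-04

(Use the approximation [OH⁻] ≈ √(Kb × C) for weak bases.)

[OH⁻] = √(Kb × C) = √(4.76e-04 × 0.22) = 1.0233e-02. pOH = 1.99, pH = 14 - pOH

pH = 12.01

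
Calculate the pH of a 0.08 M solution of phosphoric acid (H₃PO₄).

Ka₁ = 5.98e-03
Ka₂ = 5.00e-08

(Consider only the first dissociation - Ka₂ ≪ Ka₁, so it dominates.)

First dissociation dominates. From Ka₁ = [H⁺][HA⁻]/[H₂A], x² + Ka₁·x − Ka₁·C = 0 with C = 0.08 M and Ka₁ = 5.98e-03. Solving: [H⁺] = (−Ka₁ + √(Ka₁² + 4·Ka₁·C)) / 2 = 1.9086e-02 M. pH = -log(1.9086e-02) = 1.72.

pH = 1.72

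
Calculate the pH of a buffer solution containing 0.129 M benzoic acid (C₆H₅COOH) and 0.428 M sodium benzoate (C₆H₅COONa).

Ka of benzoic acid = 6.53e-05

pKa = -log(6.53e-05) = 4.19. pH = pKa + log([A⁻]/[HA]) = 4.19 + log(0.428/0.129)

pH = 4.71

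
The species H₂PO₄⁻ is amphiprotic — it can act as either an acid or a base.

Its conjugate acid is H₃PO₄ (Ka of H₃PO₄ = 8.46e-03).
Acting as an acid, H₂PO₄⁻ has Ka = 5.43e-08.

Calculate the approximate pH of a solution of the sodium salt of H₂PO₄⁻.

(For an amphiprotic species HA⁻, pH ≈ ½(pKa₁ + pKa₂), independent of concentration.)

pKa₁ = -log(8.46e-03) = 2.07; pKa₂ = -log(5.43e-08) = 7.27. For an amphiprotic species, pH ≈ ½(pKa₁ + pKa₂) = ½(2.07 + 7.27) = 4.67.

pH = 4.67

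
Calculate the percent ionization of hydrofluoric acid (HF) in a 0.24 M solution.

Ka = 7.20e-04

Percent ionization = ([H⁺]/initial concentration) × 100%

Using Ka equilibrium: x² + Ka×x - Ka×C = 0. Solving: [H⁺] = 1.2790e-02. Percent = (1.2790e-02/0.24) × 100

Percent ionization = 5.33%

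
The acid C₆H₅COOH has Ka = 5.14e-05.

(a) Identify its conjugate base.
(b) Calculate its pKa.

(a) The conjugate base is formed by removing one H⁺ from C₆H₅COOH, giving C₆H₅COO⁻. (b) pKa = -log(Ka) = -log(5.14e-05) = 4.29.

Conjugate base: C₆H₅COO⁻; pK_a = 4.29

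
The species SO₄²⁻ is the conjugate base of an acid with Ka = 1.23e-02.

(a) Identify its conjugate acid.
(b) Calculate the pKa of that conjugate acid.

(a) The conjugate acid is formed by adding one H⁺ to SO₄²⁻, giving HSO₄⁻. (b) pKa = -log(Ka) = -log(1.23e-02) = 1.91.

Conjugate acid: HSO₄⁻; pK_a = 1.91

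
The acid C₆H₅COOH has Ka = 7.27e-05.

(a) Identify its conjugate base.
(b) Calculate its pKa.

(a) The conjugate base is formed by removing one H⁺ from C₆H₅COOH, giving C₆H₅COO⁻. (b) pKa = -log(Ka) = -log(7.27e-05) = 4.14.

Conjugate base: C₆H₅COO⁻; pK_a = 4.14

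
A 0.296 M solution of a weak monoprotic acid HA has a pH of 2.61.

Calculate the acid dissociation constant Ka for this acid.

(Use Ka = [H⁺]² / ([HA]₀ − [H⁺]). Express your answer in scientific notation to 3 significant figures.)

[H⁺] = 10^(−pH) = 10^(−2.61) = 2.455e-03 M. For HA ⇌ H⁺ + A⁻, Ka = [H⁺][A⁻]/[HA] = [H⁺]² / ([HA]₀ − [H⁺]) = (2.455e-03)² / (0.296 − 2.455e-03) = 2.05e-05.

K_a = 2.05e-05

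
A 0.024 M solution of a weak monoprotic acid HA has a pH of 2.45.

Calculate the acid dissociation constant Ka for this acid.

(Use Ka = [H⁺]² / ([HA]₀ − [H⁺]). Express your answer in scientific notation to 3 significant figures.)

[H⁺] = 10^(−pH) = 10^(−2.45) = 3.548e-03 M. For HA ⇌ H⁺ + A⁻, Ka = [H⁺][A⁻]/[HA] = [H⁺]² / ([HA]₀ − [H⁺]) = (3.548e-03)² / (0.024 − 3.548e-03) = 6.16e-04.

K_a = 6.16e-04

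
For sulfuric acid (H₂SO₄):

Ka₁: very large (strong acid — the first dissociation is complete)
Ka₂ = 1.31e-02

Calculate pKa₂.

pKa₂ = -log(Ka₂) = -log(1.31e-02) = 1.88.

pK_{a2} = 1.88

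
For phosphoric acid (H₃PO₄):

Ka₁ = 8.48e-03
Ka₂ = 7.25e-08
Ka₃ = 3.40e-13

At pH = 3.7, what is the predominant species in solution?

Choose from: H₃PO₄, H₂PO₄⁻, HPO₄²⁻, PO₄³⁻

pKa₁ = 2.07, pKa₂ = 7.14, pKa₃ = 12.47. For a polyprotic acid the predominant species crosses at each pKa: below pKa_n the protonated form dominates, above it the deprotonated form does. At pH = 3.7, the predominant species is H₂PO₄⁻.

H₂PO₄⁻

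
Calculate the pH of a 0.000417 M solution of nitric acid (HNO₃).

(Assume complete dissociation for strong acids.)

[H⁺] = 0.000417 M for strong acid. pH = -log[H⁺] = -log(0.000417)

pH = 3.38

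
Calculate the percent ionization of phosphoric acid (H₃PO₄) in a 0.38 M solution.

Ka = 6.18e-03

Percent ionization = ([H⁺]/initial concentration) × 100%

Using Ka equilibrium: x² + Ka×x - Ka×C = 0. Solving: [H⁺] = 4.5469e-02. Percent = (4.5469e-02/0.38) × 100

Percent ionization = 12%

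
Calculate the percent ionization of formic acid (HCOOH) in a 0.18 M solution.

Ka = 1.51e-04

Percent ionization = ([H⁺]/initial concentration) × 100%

Using Ka equilibrium: x² + Ka×x - Ka×C = 0. Solving: [H⁺] = 5.1385e-03. Percent = (5.1385e-03/0.18) × 100

Percent ionization = 2.85%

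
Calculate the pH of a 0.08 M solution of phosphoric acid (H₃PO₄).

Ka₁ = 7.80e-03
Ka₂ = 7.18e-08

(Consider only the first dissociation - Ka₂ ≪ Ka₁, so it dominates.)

First dissociation dominates. From Ka₁ = [H⁺][HA⁻]/[H₂A], x² + Ka₁·x − Ka₁·C = 0 with C = 0.08 M and Ka₁ = 7.80e-03. Solving: [H⁺] = (−Ka₁ + √(Ka₁² + 4·Ka₁·C)) / 2 = 2.1383e-02 M. pH = -log(2.1383e-02) = 1.67.

pH = 1.67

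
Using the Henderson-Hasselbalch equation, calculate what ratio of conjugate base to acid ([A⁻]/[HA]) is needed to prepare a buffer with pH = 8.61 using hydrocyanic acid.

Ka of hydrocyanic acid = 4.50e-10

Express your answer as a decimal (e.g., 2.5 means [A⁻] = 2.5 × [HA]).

pKa = -log(4.50e-10) = 9.3468. pH = pKa + log([A⁻]/[HA]), so log([A⁻]/[HA]) = pH − pKa = 8.61 − 9.3468 = -0.7368. [A⁻]/[HA] = 10^(-0.7368) = 0.183

[A⁻]/[HA] = 0.183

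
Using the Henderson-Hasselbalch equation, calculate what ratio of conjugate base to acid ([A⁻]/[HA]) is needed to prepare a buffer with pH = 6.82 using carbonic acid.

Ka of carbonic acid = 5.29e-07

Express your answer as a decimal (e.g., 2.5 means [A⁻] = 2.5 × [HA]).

pKa = -log(5.29e-07) = 6.2765. pH = pKa + log([A⁻]/[HA]), so log([A⁻]/[HA]) = pH − pKa = 6.82 − 6.2765 = 0.5435. [A⁻]/[HA] = 10^(0.5435) = 3.50

[A⁻]/[HA] = 3.50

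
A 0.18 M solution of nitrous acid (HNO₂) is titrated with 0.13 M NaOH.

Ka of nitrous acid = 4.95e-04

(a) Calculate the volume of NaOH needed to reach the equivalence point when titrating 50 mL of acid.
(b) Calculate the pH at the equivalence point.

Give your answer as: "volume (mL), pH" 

moles acid = 0.18 × 50/1000 = 0.009 mol; V_base = moles/0.13 × 1000 = 69.2 mL. At equivalence only the conjugate base is present: [A⁻] = 0.009/0.119 = 7.5484e-02 M. Kb = Kw/Ka = 2.02e-11; [OH⁻] = √(Kb × [A⁻]) = 1.2349e-06; pOH = 5.91; pH = 14 - pOH = 8.09.

V = 69.2 mL, pH = 8.09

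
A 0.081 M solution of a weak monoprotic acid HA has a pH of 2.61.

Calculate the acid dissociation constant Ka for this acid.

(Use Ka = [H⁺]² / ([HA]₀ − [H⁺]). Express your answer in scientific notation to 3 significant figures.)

[H⁺] = 10^(−pH) = 10^(−2.61) = 2.455e-03 M. For HA ⇌ H⁺ + A⁻, Ka = [H⁺][A⁻]/[HA] = [H⁺]² / ([HA]₀ − [H⁺]) = (2.455e-03)² / (0.081 − 2.455e-03) = 7.67e-05.

K_a = 7.67e-05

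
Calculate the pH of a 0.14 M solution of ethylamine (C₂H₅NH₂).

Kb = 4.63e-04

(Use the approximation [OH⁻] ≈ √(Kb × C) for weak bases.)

[OH⁻] = √(Kb × C) = √(4.63e-04 × 0.14) = 8.0511e-03. pOH = 2.09, pH = 14 - pOH

pH = 11.91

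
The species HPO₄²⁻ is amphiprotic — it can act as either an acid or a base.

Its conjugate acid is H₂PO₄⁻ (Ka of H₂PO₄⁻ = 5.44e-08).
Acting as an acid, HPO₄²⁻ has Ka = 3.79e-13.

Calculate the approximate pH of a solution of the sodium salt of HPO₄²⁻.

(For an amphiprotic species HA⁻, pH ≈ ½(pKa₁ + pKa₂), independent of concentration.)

pKa₁ = -log(5.44e-08) = 7.26; pKa₂ = -log(3.79e-13) = 12.42. For an amphiprotic species, pH ≈ ½(pKa₁ + pKa₂) = ½(7.26 + 12.42) = 9.84.

pH = 9.84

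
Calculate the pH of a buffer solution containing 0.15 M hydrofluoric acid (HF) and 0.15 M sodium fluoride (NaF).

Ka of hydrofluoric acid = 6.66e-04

pKa = -log(6.66e-04) = 3.18. pH = pKa + log([A⁻]/[HA]) = 3.18 + log(0.15/0.15)

pH = 3.18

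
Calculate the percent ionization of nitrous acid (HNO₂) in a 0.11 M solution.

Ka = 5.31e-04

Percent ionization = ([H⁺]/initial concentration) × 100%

Using Ka equilibrium: x² + Ka×x - Ka×C = 0. Solving: [H⁺] = 7.3818e-03. Percent = (7.3818e-03/0.11) × 100

Percent ionization = 6.71%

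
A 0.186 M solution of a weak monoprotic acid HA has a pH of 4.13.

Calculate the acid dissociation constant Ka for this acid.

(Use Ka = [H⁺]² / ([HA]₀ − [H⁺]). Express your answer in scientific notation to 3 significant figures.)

[H⁺] = 10^(−pH) = 10^(−4.13) = 7.413e-05 M. For HA ⇌ H⁺ + A⁻, Ka = [H⁺][A⁻]/[HA] = [H⁺]² / ([HA]₀ − [H⁺]) = (7.413e-05)² / (0.186 − 7.413e-05) = 2.96e-08.

K_a = 2.96e-08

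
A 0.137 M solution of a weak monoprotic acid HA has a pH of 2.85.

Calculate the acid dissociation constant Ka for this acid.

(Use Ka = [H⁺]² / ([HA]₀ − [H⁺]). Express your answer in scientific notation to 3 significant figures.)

[H⁺] = 10^(−pH) = 10^(−2.85) = 1.413e-03 M. For HA ⇌ H⁺ + A⁻, Ka = [H⁺][A⁻]/[HA] = [H⁺]² / ([HA]₀ − [H⁺]) = (1.413e-03)² / (0.137 − 1.413e-03) = 1.47e-05.

K_a = 1.47e-05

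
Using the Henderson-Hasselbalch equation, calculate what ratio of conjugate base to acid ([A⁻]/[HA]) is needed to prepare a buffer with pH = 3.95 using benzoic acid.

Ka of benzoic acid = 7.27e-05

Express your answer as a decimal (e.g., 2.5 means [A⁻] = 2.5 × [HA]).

pKa = -log(7.27e-05) = 4.1385. pH = pKa + log([A⁻]/[HA]), so log([A⁻]/[HA]) = pH − pKa = 3.95 − 4.1385 = -0.1885. [A⁻]/[HA] = 10^(-0.1885) = 0.648

[A⁻]/[HA] = 0.648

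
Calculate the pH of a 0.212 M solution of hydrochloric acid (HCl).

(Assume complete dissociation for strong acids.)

[H⁺] = 0.212 M for strong acid. pH = -log[H⁺] = -log(0.212)

pH = 0.67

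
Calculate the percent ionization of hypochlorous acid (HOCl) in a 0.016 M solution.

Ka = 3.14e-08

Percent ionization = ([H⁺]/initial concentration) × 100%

Using Ka equilibrium: x² + Ka×x - Ka×C = 0. Solving: [H⁺] = 2.2399e-05. Percent = (2.2399e-05/0.016) × 100

Percent ionization = 0.14%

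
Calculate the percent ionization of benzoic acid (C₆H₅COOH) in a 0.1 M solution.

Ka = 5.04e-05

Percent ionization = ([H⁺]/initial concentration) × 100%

Using Ka equilibrium: x² + Ka×x - Ka×C = 0. Solving: [H⁺] = 2.2199e-03. Percent = (2.2199e-03/0.1) × 100

Percent ionization = 2.22%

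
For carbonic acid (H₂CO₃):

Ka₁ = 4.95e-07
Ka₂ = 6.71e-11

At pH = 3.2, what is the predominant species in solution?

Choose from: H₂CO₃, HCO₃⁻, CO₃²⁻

pKa₁ = 6.31, pKa₂ = 10.17. For a polyprotic acid the predominant species crosses at each pKa: below pKa_n the protonated form dominates, above it the deprotonated form does. At pH = 3.2, the predominant species is H₂CO₃.

H₂CO₃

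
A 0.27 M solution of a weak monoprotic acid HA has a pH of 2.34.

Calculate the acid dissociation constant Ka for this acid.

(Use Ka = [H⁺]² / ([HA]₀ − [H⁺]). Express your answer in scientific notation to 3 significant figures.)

[H⁺] = 10^(−pH) = 10^(−2.34) = 4.571e-03 M. For HA ⇌ H⁺ + A⁻, Ka = [H⁺][A⁻]/[HA] = [H⁺]² / ([HA]₀ − [H⁺]) = (4.571e-03)² / (0.27 − 4.571e-03) = 7.87e-05.

K_a = 7.87e-05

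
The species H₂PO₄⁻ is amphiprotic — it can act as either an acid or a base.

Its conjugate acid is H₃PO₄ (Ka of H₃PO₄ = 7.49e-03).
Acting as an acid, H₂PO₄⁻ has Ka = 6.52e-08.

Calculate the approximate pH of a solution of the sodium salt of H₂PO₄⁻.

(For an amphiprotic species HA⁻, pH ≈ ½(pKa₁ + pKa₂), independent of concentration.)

pKa₁ = -log(7.49e-03) = 2.13; pKa₂ = -log(6.52e-08) = 7.19. For an amphiprotic species, pH ≈ ½(pKa₁ + pKa₂) = ½(2.13 + 7.19) = 4.66.

pH = 4.66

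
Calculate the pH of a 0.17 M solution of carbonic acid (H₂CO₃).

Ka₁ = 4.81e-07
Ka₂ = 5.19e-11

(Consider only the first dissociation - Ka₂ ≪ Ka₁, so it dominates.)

First dissociation dominates. From Ka₁ = [H⁺][HA⁻]/[H₂A], x² + Ka₁·x − Ka₁·C = 0 with C = 0.17 M and Ka₁ = 4.81e-07. Solving: [H⁺] = (−Ka₁ + √(Ka₁² + 4·Ka₁·C)) / 2 = 2.8571e-04 M. pH = -log(2.8571e-04) = 3.54.

pH = 3.54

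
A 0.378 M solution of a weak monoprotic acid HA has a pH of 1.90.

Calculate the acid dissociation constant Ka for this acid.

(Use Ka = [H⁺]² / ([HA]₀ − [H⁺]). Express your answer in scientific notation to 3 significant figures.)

[H⁺] = 10^(−pH) = 10^(−1.90) = 1.259e-02 M. For HA ⇌ H⁺ + A⁻, Ka = [H⁺][A⁻]/[HA] = [H⁺]² / ([HA]₀ − [H⁺]) = (1.259e-02)² / (0.378 − 1.259e-02) = 4.34e-04.

K_a = 4.34e-04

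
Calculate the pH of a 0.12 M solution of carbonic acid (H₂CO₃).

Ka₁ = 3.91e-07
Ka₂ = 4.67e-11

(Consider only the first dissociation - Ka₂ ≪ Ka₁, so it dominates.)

First dissociation dominates. From Ka₁ = [H⁺][HA⁻]/[H₂A], x² + Ka₁·x − Ka₁·C = 0 with C = 0.12 M and Ka₁ = 3.91e-07. Solving: [H⁺] = (−Ka₁ + √(Ka₁² + 4·Ka₁·C)) / 2 = 2.1641e-04 M. pH = -log(2.1641e-04) = 3.66.

pH = 3.66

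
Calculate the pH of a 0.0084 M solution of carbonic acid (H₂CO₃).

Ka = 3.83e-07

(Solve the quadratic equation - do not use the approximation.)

x² + Ka×x - Ka×C = 0. Using quadratic formula: [H⁺] = 5.6529e-05

pH = 4.25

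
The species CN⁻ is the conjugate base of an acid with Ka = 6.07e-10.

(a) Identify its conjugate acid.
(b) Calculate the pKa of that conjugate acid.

(a) The conjugate acid is formed by adding one H⁺ to CN⁻, giving HCN. (b) pKa = -log(Ka) = -log(6.07e-10) = 9.22.

Conjugate acid: HCN; pK_a = 9.22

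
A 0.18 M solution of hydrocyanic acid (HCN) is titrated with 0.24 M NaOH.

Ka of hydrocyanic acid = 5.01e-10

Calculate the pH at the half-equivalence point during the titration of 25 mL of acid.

At half-equivalence [HA] = [A⁻], so Henderson-Hasselbalch gives pH = pKa = -log(5.01e-10) = 9.30.

pH = pKa = 9.30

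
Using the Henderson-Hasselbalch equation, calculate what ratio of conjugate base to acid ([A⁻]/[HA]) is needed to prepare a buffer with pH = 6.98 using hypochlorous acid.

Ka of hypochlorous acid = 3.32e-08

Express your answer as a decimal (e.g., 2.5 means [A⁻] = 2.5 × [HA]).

pKa = -log(3.32e-08) = 7.4789. pH = pKa + log([A⁻]/[HA]), so log([A⁻]/[HA]) = pH − pKa = 6.98 − 7.4789 = -0.4989. [A⁻]/[HA] = 10^(-0.4989) = 0.317

[A⁻]/[HA] = 0.317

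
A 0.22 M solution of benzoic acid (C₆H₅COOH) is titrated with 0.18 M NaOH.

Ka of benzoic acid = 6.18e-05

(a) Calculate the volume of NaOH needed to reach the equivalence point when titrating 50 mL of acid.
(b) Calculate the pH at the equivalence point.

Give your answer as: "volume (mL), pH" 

moles acid = 0.22 × 50/1000 = 0.011 mol; V_base = moles/0.18 × 1000 = 61.1 mL. At equivalence only the conjugate base is present: [A⁻] = 0.011/0.111 = 9.9000e-02 M. Kb = Kw/Ka = 1.62e-10; [OH⁻] = √(Kb × [A⁻]) = 4.0024e-06; pOH = 5.40; pH = 14 - pOH = 8.60.

V = 61.1 mL, pH = 8.60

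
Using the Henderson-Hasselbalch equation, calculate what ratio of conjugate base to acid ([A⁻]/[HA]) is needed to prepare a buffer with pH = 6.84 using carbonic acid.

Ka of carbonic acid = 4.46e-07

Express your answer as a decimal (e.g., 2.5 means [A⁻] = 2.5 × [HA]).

pKa = -log(4.46e-07) = 6.3507. pH = pKa + log([A⁻]/[HA]), so log([A⁻]/[HA]) = pH − pKa = 6.84 − 6.3507 = 0.4893. [A⁻]/[HA] = 10^(0.4893) = 3.09

[A⁻]/[HA] = 3.09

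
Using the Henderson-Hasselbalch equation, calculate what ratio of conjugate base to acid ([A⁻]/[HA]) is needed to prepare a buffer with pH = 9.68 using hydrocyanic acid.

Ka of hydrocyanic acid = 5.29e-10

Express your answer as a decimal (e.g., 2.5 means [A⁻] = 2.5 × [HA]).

pKa = -log(5.29e-10) = 9.2765. pH = pKa + log([A⁻]/[HA]), so log([A⁻]/[HA]) = pH − pKa = 9.68 − 9.2765 = 0.4035. [A⁻]/[HA] = 10^(0.4035) = 2.53

[A⁻]/[HA] = 2.53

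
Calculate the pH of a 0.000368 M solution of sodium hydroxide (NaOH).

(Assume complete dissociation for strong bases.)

[OH⁻] = 0.000368 M for strong base. pOH = -log[OH⁻] = 3.43, pH = 14 - pOH

pH = 10.57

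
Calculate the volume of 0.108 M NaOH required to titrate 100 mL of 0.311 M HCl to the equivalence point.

At equivalence: moles acid = moles base. moles HCl = 0.311 × 100/1000 = 0.0311 mol. V_base = moles / 0.108 × 1000 = 288.0 mL.

V_{base} = 288.0 mL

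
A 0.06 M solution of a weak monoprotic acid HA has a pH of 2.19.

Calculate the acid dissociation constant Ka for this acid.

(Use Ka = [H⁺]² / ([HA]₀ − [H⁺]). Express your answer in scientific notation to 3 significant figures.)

[H⁺] = 10^(−pH) = 10^(−2.19) = 6.457e-03 M. For HA ⇌ H⁺ + A⁻, Ka = [H⁺][A⁻]/[HA] = [H⁺]² / ([HA]₀ − [H⁺]) = (6.457e-03)² / (0.06 − 6.457e-03) = 7.79e-04.

K_a = 7.79e-04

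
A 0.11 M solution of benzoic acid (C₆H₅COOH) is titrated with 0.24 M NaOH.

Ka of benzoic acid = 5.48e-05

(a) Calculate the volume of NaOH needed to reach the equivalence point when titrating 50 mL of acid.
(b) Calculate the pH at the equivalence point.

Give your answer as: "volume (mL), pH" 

moles acid = 0.11 × 50/1000 = 0.0055 mol; V_base = moles/0.24 × 1000 = 22.9 mL. At equivalence only the conjugate base is present: [A⁻] = 0.0055/0.073 = 7.5429e-02 M. Kb = Kw/Ka = 1.82e-10; [OH⁻] = √(Kb × [A⁻]) = 3.7100e-06; pOH = 5.43; pH = 14 - pOH = 8.57.

V = 22.9 mL, pH = 8.57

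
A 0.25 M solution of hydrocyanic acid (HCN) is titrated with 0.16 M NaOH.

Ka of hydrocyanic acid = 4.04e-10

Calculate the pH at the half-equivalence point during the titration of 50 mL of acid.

At half-equivalence [HA] = [A⁻], so Henderson-Hasselbalch gives pH = pKa = -log(4.04e-10) = 9.39.

pH = pKa = 9.39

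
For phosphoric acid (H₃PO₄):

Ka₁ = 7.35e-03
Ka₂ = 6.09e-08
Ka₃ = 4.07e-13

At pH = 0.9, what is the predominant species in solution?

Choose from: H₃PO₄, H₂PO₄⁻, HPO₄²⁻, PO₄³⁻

pKa₁ = 2.13, pKa₂ = 7.22, pKa₃ = 12.39. For a polyprotic acid the predominant species crosses at each pKa: below pKa_n the protonated form dominates, above it the deprotonated form does. At pH = 0.9, the predominant species is H₃PO₄.

H₃PO₄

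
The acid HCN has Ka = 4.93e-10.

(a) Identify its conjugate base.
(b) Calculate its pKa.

(a) The conjugate base is formed by removing one H⁺ from HCN, giving CN⁻. (b) pKa = -log(Ka) = -log(4.93e-10) = 9.31.

Conjugate base: CN⁻; pK_a = 9.31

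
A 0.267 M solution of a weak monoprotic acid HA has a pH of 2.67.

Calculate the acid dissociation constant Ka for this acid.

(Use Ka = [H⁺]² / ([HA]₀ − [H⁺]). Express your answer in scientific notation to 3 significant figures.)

[H⁺] = 10^(−pH) = 10^(−2.67) = 2.138e-03 M. For HA ⇌ H⁺ + A⁻, Ka = [H⁺][A⁻]/[HA] = [H⁺]² / ([HA]₀ − [H⁺]) = (2.138e-03)² / (0.267 − 2.138e-03) = 1.73e-05.

K_a = 1.73e-05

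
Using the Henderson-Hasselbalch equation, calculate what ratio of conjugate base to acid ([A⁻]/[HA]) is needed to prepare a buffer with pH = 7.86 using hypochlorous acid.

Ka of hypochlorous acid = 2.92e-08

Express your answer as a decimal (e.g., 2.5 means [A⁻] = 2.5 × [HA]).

pKa = -log(2.92e-08) = 7.5346. pH = pKa + log([A⁻]/[HA]), so log([A⁻]/[HA]) = pH − pKa = 7.86 − 7.5346 = 0.3254. [A⁻]/[HA] = 10^(0.3254) = 2.12

[A⁻]/[HA] = 2.12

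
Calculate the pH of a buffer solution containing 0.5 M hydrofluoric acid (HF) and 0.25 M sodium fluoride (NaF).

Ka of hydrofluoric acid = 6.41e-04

pKa = -log(6.41e-04) = 3.19. pH = pKa + log([A⁻]/[HA]) = 3.19 + log(0.25/0.5)

pH = 2.89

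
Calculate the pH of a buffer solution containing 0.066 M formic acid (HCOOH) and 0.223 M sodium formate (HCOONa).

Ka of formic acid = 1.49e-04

pKa = -log(1.49e-04) = 3.83. pH = pKa + log([A⁻]/[HA]) = 3.83 + log(0.223/0.066)

pH = 4.36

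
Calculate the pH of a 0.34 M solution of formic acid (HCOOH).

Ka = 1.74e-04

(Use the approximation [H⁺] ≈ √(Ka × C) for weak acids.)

[H⁺] = √(Ka × C) = √(1.74e-04 × 0.34) = 7.6916e-03. pH = -log(7.6916e-03)

pH = 2.11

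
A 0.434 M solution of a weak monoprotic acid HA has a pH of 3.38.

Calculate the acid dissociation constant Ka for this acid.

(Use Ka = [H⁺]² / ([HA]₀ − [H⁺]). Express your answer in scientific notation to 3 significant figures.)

[H⁺] = 10^(−pH) = 10^(−3.38) = 4.169e-04 M. For HA ⇌ H⁺ + A⁻, Ka = [H⁺][A⁻]/[HA] = [H⁺]² / ([HA]₀ − [H⁺]) = (4.169e-04)² / (0.434 − 4.169e-04) = 4.01e-07.

K_a = 4.01e-07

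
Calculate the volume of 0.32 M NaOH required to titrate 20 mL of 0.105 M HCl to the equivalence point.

At equivalence: moles acid = moles base. moles HCl = 0.105 × 20/1000 = 0.0021 mol. V_base = moles / 0.32 × 1000 = 6.6 mL.

V_{base} = 6.6 mL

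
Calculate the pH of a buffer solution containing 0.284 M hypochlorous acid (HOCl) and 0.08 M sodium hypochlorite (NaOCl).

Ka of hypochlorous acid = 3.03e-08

pKa = -log(3.03e-08) = 7.52. pH = pKa + log([A⁻]/[HA]) = 7.52 + log(0.08/0.284)

pH = 6.97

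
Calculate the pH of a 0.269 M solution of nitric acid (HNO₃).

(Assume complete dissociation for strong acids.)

[H⁺] = 0.269 M for strong acid. pH = -log[H⁺] = -log(0.269)

pH = 0.57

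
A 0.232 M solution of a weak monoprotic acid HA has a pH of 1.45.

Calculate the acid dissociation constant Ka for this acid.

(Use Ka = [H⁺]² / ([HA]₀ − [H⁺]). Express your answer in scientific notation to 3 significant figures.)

[H⁺] = 10^(−pH) = 10^(−1.45) = 3.548e-02 M. For HA ⇌ H⁺ + A⁻, Ka = [H⁺][A⁻]/[HA] = [H⁺]² / ([HA]₀ − [H⁺]) = (3.548e-02)² / (0.232 − 3.548e-02) = 6.41e-03.

K_a = 6.41e-03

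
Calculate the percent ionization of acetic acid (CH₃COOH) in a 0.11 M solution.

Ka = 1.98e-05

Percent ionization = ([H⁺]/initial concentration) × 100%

Using Ka equilibrium: x² + Ka×x - Ka×C = 0. Solving: [H⁺] = 1.4659e-03. Percent = (1.4659e-03/0.11) × 100

Percent ionization = 1.33%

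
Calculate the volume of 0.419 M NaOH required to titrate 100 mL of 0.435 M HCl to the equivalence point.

At equivalence: moles acid = moles base. moles HCl = 0.435 × 100/1000 = 0.0435 mol. V_base = moles / 0.419 × 1000 = 103.8 mL.

V_{base} = 103.8 mL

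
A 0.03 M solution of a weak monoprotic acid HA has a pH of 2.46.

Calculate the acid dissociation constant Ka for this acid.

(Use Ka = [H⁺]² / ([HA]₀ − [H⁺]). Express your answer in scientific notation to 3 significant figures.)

[H⁺] = 10^(−pH) = 10^(−2.46) = 3.467e-03 M. For HA ⇌ H⁺ + A⁻, Ka = [H⁺][A⁻]/[HA] = [H⁺]² / ([HA]₀ − [H⁺]) = (3.467e-03)² / (0.03 − 3.467e-03) = 4.53e-04.

K_a = 4.53e-04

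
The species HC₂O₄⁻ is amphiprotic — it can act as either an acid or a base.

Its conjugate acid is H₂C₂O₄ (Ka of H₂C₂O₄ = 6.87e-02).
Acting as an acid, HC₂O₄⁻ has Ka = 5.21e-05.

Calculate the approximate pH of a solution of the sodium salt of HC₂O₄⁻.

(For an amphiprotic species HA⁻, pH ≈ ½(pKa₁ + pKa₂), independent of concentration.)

pKa₁ = -log(6.87e-02) = 1.16; pKa₂ = -log(5.21e-05) = 4.28. For an amphiprotic species, pH ≈ ½(pKa₁ + pKa₂) = ½(1.16 + 4.28) = 2.72.

pH = 2.72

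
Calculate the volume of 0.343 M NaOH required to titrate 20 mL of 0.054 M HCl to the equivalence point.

At equivalence: moles acid = moles base. moles HCl = 0.054 × 20/1000 = 0.00108 mol. V_base = moles / 0.343 × 1000 = 3.1 mL.

V_{base} = 3.1 mL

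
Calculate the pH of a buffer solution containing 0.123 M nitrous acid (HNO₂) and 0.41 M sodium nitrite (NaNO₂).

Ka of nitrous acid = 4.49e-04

pKa = -log(4.49e-04) = 3.35. pH = pKa + log([A⁻]/[HA]) = 3.35 + log(0.41/0.123)

pH = 3.87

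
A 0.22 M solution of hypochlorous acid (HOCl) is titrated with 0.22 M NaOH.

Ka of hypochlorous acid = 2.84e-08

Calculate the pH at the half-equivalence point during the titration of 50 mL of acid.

At half-equivalence [HA] = [A⁻], so Henderson-Hasselbalch gives pH = pKa = -log(2.84e-08) = 7.55.

pH = pKa = 7.55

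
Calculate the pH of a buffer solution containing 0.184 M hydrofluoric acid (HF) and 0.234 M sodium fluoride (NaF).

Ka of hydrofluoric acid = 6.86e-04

pKa = -log(6.86e-04) = 3.16. pH = pKa + log([A⁻]/[HA]) = 3.16 + log(0.234/0.184)

pH = 3.27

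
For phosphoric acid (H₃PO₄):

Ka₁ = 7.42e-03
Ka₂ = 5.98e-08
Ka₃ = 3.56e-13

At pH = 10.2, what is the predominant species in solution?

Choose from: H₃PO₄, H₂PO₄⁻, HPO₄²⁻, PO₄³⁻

pKa₁ = 2.13, pKa₂ = 7.22, pKa₃ = 12.45. For a polyprotic acid the predominant species crosses at each pKa: below pKa_n the protonated form dominates, above it the deprotonated form does. At pH = 10.2, the predominant species is HPO₄²⁻.

HPO₄²⁻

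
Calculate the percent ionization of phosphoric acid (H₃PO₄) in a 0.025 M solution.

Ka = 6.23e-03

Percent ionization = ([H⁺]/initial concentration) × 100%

Using Ka equilibrium: x² + Ka×x - Ka×C = 0. Solving: [H⁺] = 9.7479e-03. Percent = (9.7479e-03/0.025) × 100

Percent ionization = 39%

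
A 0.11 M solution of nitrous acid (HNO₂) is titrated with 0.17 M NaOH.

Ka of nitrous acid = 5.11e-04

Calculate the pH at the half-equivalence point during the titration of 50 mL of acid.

At half-equivalence [HA] = [A⁻], so Henderson-Hasselbalch gives pH = pKa = -log(5.11e-04) = 3.29.

pH = pKa = 3.29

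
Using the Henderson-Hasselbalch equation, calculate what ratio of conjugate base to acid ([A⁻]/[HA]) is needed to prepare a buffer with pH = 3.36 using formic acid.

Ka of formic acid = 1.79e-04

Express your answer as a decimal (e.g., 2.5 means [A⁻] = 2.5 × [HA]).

pKa = -log(1.79e-04) = 3.7471. pH = pKa + log([A⁻]/[HA]), so log([A⁻]/[HA]) = pH − pKa = 3.36 − 3.7471 = -0.3871. [A⁻]/[HA] = 10^(-0.3871) = 0.410

[A⁻]/[HA] = 0.410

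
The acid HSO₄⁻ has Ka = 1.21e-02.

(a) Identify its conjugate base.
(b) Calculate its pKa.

(a) The conjugate base is formed by removing one H⁺ from HSO₄⁻, giving SO₄²⁻. (b) pKa = -log(Ka) = -log(1.21e-02) = 1.92.

Conjugate base: SO₄²⁻; pK_a = 1.92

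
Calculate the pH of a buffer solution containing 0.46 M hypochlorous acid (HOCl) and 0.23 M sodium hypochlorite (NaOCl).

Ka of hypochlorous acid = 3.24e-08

pKa = -log(3.24e-08) = 7.49. pH = pKa + log([A⁻]/[HA]) = 7.49 + log(0.23/0.46)

pH = 7.19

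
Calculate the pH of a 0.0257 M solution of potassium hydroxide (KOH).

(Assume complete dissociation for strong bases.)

[OH⁻] = 0.0257 M for strong base. pOH = -log[OH⁻] = 1.59, pH = 14 - pOH

pH = 12.41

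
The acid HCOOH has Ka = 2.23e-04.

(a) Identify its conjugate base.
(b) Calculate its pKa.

(a) The conjugate base is formed by removing one H⁺ from HCOOH, giving HCOO⁻. (b) pKa = -log(Ka) = -log(2.23e-04) = 3.65.

Conjugate base: HCOO⁻; pK_a = 3.65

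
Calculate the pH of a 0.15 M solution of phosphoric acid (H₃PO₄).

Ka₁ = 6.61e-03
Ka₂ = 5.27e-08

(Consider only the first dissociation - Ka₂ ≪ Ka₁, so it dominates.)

First dissociation dominates. From Ka₁ = [H⁺][HA⁻]/[H₂A], x² + Ka₁·x − Ka₁·C = 0 with C = 0.15 M and Ka₁ = 6.61e-03. Solving: [H⁺] = (−Ka₁ + √(Ka₁² + 4·Ka₁·C)) / 2 = 2.8356e-02 M. pH = -log(2.8356e-02) = 1.55.

pH = 1.55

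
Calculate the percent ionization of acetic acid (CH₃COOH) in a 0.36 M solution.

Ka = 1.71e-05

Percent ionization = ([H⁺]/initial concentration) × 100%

Using Ka equilibrium: x² + Ka×x - Ka×C = 0. Solving: [H⁺] = 2.4726e-03. Percent = (2.4726e-03/0.36) × 100

Percent ionization = 0.687%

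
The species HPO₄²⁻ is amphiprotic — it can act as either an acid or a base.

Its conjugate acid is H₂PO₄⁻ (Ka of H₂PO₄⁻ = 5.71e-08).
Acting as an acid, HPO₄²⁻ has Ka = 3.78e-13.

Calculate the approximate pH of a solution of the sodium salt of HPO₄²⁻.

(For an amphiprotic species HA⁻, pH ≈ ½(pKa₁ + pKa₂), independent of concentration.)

pKa₁ = -log(5.71e-08) = 7.24; pKa₂ = -log(3.78e-13) = 12.42. For an amphiprotic species, pH ≈ ½(pKa₁ + pKa₂) = ½(7.24 + 12.42) = 9.83.

pH = 9.83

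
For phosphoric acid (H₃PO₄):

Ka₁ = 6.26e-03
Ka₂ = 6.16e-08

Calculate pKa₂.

pKa₂ = -log(Ka₂) = -log(6.16e-08) = 7.21.

pK_{a2} = 7.21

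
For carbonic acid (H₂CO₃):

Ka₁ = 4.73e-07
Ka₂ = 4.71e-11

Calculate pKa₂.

pKa₂ = -log(Ka₂) = -log(4.71e-11) = 10.33.

pK_{a2} = 10.33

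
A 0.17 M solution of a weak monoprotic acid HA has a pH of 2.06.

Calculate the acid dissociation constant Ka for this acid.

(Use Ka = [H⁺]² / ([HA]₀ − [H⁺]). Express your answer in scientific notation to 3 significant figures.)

[H⁺] = 10^(−pH) = 10^(−2.06) = 8.710e-03 M. For HA ⇌ H⁺ + A⁻, Ka = [H⁺][A⁻]/[HA] = [H⁺]² / ([HA]₀ − [H⁺]) = (8.710e-03)² / (0.17 − 8.710e-03) = 4.70e-04.

K_a = 4.70e-04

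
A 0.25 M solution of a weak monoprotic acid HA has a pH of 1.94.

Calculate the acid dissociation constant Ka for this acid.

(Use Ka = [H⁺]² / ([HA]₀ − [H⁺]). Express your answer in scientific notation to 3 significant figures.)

[H⁺] = 10^(−pH) = 10^(−1.94) = 1.148e-02 M. For HA ⇌ H⁺ + A⁻, Ka = [H⁺][A⁻]/[HA] = [H⁺]² / ([HA]₀ − [H⁺]) = (1.148e-02)² / (0.25 − 1.148e-02) = 5.53e-04.

K_a = 5.53e-04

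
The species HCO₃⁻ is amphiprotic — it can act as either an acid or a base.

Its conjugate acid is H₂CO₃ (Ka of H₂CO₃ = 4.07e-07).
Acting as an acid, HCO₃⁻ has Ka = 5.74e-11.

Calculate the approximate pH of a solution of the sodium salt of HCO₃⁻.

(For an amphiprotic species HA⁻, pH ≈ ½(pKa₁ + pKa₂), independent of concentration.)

pKa₁ = -log(4.07e-07) = 6.39; pKa₂ = -log(5.74e-11) = 10.24. For an amphiprotic species, pH ≈ ½(pKa₁ + pKa₂) = ½(6.39 + 10.24) = 8.32.

pH = 8.32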